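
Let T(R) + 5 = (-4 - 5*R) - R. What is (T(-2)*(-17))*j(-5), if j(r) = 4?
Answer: -204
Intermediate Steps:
T(R) = -9 - 6*R (T(R) = -5 + ((-4 - 5*R) - R) = -5 + (-4 - 6*R) = -9 - 6*R)
(T(-2)*(-17))*j(-5) = ((-9 - 6*(-2))*(-17))*4 = ((-9 + 12)*(-17))*4 = (3*(-17))*4 = -51*4 = -204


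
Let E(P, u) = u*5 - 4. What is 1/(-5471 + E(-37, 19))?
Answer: -1/5380 ≈ -0.00018587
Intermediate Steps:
E(P, u) = -4 + 5*u (E(P, u) = 5*u - 4 = -4 + 5*u)
1/(-5471 + E(-37, 19)) = 1/(-5471 + (-4 + 5*19)) = 1/(-5471 + (-4 + 95)) = 1/(-5471 + 91) = 1/(-5380) = -1/5380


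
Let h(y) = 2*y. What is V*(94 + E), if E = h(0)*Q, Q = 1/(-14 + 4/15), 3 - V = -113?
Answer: 10904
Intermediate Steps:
V = 116 (V = 3 - 1*(-113) = 3 + 113 = 116)
Q = -15/206 (Q = 1/(-14 + 4*(1/15)) = 1/(-14 + 4/15) = 1/(-206/15) = -15/206 ≈ -0.072816)
E = 0 (E = (2*0)*(-15/206) = 0*(-15/206) = 0)
V*(94 + E) = 116*(94 + 0) = 116*94 = 10904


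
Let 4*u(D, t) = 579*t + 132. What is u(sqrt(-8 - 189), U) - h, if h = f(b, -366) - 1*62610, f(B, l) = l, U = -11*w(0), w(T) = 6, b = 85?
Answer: 106911/2 ≈ 53456.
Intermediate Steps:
U = -66 (U = -11*6 = -66)
u(D, t) = 33 + 579*t/4 (u(D, t) = (579*t + 132)/4 = (132 + 579*t)/4 = 33 + 579*t/4)
h = -62976 (h = -366 - 1*62610 = -366 - 62610 = -62976)
u(sqrt(-8 - 189), U) - h = (33 + (579/4)*(-66)) - 1*(-62976) = (33 - 19107/2) + 62976 = -19041/2 + 62976 = 106911/2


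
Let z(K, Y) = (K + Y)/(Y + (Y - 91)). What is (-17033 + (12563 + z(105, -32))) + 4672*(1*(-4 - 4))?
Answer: -6486203/155 ≈ -41847.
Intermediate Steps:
z(K, Y) = (K + Y)/(-91 + 2*Y) (z(K, Y) = (K + Y)/(Y + (-91 + Y)) = (K + Y)/(-91 + 2*Y))
(-17033 + (12563 + z(105, -32))) + 4672*(1*(-4 - 4)) = (-17033 + (12563 + (105 - 32)/(-91 + 2*(-32)))) + 4672*(1*(-4 - 4)) = (-17033 + (12563 + 73/(-91 - 64))) + 4672*(1*(-8)) = (-17033 + (12563 + 73/(-155))) + 4672*(-8) = (-17033 + (12563 - 1/155*73)) - 37376 = (-17033 + (12563 - 73/155)) - 37376 = (-17033 + 1947192/155) - 37376 = -692923/155 - 37376 = -6486203/155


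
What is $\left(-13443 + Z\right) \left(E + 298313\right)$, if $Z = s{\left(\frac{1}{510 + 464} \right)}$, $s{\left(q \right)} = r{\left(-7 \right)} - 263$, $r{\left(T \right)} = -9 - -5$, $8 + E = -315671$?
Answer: $238087860$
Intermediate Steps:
$E = -315679$ ($E = -8 - 315671 = -315679$)
$r{\left(T \right)} = -4$ ($r{\left(T \right)} = -9 + 5 = -4$)
$s{\left(q \right)} = -267$ ($s{\left(q \right)} = -4 - 263 = -267$)
$Z = -267$
$\left(-13443 + Z\right) \left(E + 298313\right) = \left(-13443 - 267\right) \left(-315679 + 298313\right) = \left(-13710\right) \left(-17366\right) = 238087860$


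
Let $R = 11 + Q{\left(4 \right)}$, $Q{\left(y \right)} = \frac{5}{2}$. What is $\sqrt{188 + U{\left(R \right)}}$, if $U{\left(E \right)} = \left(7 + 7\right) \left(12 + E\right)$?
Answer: $\sqrt{545} \approx 23.345$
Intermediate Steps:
$Q{\left(y \right)} = \frac{5}{2}$ ($Q{\left(y \right)} = 5 \cdot \frac{1}{2} = \frac{5}{2}$)
$R = \frac{27}{2}$ ($R = 11 + \frac{5}{2} = \frac{27}{2} \approx 13.5$)
$U{\left(E \right)} = 168 + 14 E$ ($U{\left(E \right)} = 14 \left(12 + E\right) = 168 + 14 E$)
$\sqrt{188 + U{\left(R \right)}} = \sqrt{188 + \left(168 + 14 \cdot \frac{27}{2}\right)} = \sqrt{188 + \left(168 + 189\right)} = \sqrt{188 + 357} = \sqrt{545}$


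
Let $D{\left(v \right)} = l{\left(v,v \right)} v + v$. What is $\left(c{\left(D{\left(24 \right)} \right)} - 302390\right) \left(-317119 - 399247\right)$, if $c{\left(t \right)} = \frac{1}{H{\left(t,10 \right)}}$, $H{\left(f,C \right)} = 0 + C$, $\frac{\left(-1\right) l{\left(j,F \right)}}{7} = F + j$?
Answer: $\frac{1083109215517}{5} \approx 2.1662 \cdot 10^{11}$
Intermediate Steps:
$l{\left(j,F \right)} = - 7 F - 7 j$ ($l{\left(j,F \right)} = - 7 \left(F + j\right) = - 7 F - 7 j$)
$H{\left(f,C \right)} = C$
$D{\left(v \right)} = v - 14 v^{2}$ ($D{\left(v \right)} = \left(- 7 v - 7 v\right) v + v = - 14 v v + v = - 14 v^{2} + v = v - 14 v^{2}$)
$c{\left(t \right)} = \frac{1}{10}$
$\left(c{\left(D{\left(24 \right)} \right)} - 302390\right) \left(-317119 - 399247\right) = \left(\frac{1}{10} - 302390\right) \left(-317119 - 399247\right) = \left(- \frac{3023899}{10}\right) \left(-716366\right) = \frac{1083109215517}{5}$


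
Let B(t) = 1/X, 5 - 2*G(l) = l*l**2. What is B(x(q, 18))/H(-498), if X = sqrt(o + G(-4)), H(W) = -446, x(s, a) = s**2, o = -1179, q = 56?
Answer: I*sqrt(4578)/1020894 ≈ 6.6276e-5*I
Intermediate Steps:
G(l) = 5/2 - l**3/2 (G(l) = 5/2 - l*l**2/2 = 5/2 - l**3/2)
X = I*sqrt(4578)/2 (X = sqrt(-1179 + (5/2 - 1/2*(-4)**3)) = sqrt(-1179 + (5/2 - 1/2*(-64))) = sqrt(-1179 + (5/2 + 32)) = sqrt(-1179 + 69/2) = sqrt(-2289/2) = I*sqrt(4578)/2 ≈ 33.83*I)
B(t) = -I*sqrt(4578)/2289 (B(t) = 1/(I*sqrt(4578)/2) = -I*sqrt(4578)/2289)
B(x(q, 18))/H(-498) = -I*sqrt(4578)/2289/(-446) = -I*sqrt(4578)/2289*(-1/446) = I*sqrt(4578)/1020894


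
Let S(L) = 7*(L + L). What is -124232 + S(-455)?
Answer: -130602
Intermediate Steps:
S(L) = 14*L (S(L) = 7*(2*L) = 14*L)
-124232 + S(-455) = -124232 + 14*(-455) = -124232 - 6370 = -130602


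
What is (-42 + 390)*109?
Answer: 37932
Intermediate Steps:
(-42 + 390)*109 = 348*109 = 37932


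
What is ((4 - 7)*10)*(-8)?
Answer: 240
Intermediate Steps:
((4 - 7)*10)*(-8) = -3*10*(-8) = -30*(-8) = 240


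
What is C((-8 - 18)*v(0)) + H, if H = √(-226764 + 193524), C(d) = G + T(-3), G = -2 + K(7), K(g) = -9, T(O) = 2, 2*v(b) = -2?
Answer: -9 + 2*I*√8310 ≈ -9.0 + 182.32*I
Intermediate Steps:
v(b) = -1 (v(b) = (½)*(-2) = -1)
G = -11 (G = -2 - 9 = -11)
C(d) = -9 (C(d) = -11 + 2 = -9)
H = 2*I*√8310 (H = √(-33240) = 2*I*√8310 ≈ 182.32*I)
C((-8 - 18)*v(0)) + H = -9 + 2*I*√8310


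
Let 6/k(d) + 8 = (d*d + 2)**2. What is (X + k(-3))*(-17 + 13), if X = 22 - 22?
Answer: -24/113 ≈ -0.21239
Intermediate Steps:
k(d) = 6/(-8 + (2 + d**2)**2) (k(d) = 6/(-8 + (d*d + 2)**2) = 6/(-8 + (d**2 + 2)**2) = 6/(-8 + (2 + d**2)**2))
X = 0
(X + k(-3))*(-17 + 13) = (0 + 6/(-8 + (2 + (-3)**2)**2))*(-17 + 13) = (0 + 6/(-8 + (2 + 9)**2))*(-4) = (0 + 6/(-8 + 11**2))*(-4) = (0 + 6/(-8 + 121))*(-4) = (0 + 6/113)*(-4) = (6/113)*(-4) = -24/113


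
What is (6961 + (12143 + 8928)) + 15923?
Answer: 43955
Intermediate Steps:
(6961 + (12143 + 8928)) + 15923 = (6961 + 21071) + 15923 = 28032 + 15923 = 43955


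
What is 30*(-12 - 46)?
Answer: -1740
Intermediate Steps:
30*(-12 - 46) = 30*(-58) = -1740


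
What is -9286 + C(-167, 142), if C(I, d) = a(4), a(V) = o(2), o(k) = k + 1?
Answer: -9283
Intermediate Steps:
o(k) = 1 + k
a(V) = 3 (a(V) = 1 + 2 = 3)
C(I, d) = 3
-9286 + C(-167, 142) = -9286 + 3 = -9283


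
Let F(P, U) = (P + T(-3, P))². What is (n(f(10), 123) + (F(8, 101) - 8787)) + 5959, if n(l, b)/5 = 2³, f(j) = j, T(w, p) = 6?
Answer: -2592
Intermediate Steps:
n(l, b) = 40 (n(l, b) = 5*2³ = 5*8 = 40)
F(P, U) = (6 + P)² (F(P, U) = (P + 6)² = (6 + P)²)
(n(f(10), 123) + (F(8, 101) - 8787)) + 5959 = (40 + ((6 + 8)² - 8787)) + 5959 = (40 + (14² - 8787)) + 5959 = (40 + (196 - 8787)) + 5959 = (40 - 8591) + 5959 = -8551 + 5959 = -2592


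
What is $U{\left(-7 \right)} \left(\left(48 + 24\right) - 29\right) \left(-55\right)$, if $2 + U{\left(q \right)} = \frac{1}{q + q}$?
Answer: $\frac{68585}{14} \approx 4898.9$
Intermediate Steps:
$U{\left(q \right)} = -2 + \frac{1}{2 q}$ ($U{\left(q \right)} = -2 + \frac{1}{q + q} = -2 + \frac{1}{2 q}$)
$U{\left(-7 \right)} \left(\left(48 + 24\right) - 29\right) \left(-55\right) = \left(-2 + \frac{1}{2 \left(-7\right)}\right) \left(\left(48 + 24\right) - 29\right) \left(-55\right) = \left(-2 + \frac{1}{2} \left(- \frac{1}{7}\right)\right) \left(72 - 29\right) \left(-55\right) = \left(-2 - \frac{1}{14}\right) 43 \left(-55\right) = \left(- \frac{29}{14}\right) 43 \left(-55\right) = \left(- \frac{1247}{14}\right) \left(-55\right) = \frac{68585}{14}$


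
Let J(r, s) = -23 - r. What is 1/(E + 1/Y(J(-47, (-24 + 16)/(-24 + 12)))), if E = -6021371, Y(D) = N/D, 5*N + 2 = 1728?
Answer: -863/5196443113 ≈ -1.6608e-7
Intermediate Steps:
N = 1726/5 (N = -⅖ + (⅕)*1728 = -⅖ + 1728/5 = 1726/5 ≈ 345.20)
Y(D) = 1726/(5*D)
1/(E + 1/Y(J(-47, (-24 + 16)/(-24 + 12)))) = 1/(-6021371 + 1/(1726/(5*(-23 - 1*(-47))))) = 1/(-6021371 + 1/(1726/(5*(-23 + 47)))) = 1/(-6021371 + 1/((1726/5)/24)) = 1/(-6021371 + 1/((1726/5)*(1/24))) = 1/(-6021371 + 1/(863/60)) = 1/(-6021371 + 60/863) = 1/(-5196443113/863) = -863/5196443113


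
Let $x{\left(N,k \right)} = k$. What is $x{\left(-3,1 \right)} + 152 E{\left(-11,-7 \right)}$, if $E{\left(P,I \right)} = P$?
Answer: $-1671$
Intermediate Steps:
$x{\left(-3,1 \right)} + 152 E{\left(-11,-7 \right)} = 1 + 152 \left(-11\right) = 1 - 1672 = -1671$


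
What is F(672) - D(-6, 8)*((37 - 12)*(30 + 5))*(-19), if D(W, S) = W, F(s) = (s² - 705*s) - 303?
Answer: -122229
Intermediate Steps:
F(s) = -303 + s² - 705*s
F(672) - D(-6, 8)*((37 - 12)*(30 + 5))*(-19) = (-303 + 672² - 705*672) - (-6*(37 - 12)*(30 + 5))*(-19) = (-303 + 451584 - 473760) - (-150*35)*(-19) = -22479 - (-6*875)*(-19) = -22479 - (-5250)*(-19) = -22479 - 1*99750 = -22479 - 99750 = -122229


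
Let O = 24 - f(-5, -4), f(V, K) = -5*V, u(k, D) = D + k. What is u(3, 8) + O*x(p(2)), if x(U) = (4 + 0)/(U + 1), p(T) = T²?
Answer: 51/5 ≈ 10.200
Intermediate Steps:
O = -1 (O = 24 - (-5)*(-5) = 24 - 1*25 = 24 - 25 = -1)
x(U) = 4/(1 + U)
u(3, 8) + O*x(p(2)) = (8 + 3) - 4/(1 + 2²) = 11 - 4/(1 + 4) = 11 - 4/5 = 11 - 1*⅘ = 11 - ⅘ = 51/5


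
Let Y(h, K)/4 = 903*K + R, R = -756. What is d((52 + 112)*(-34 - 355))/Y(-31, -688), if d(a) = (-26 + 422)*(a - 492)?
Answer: 75768/7405 ≈ 10.232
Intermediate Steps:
Y(h, K) = -3024 + 3612*K (Y(h, K) = 4*(903*K - 756) = 4*(-756 + 903*K) = -3024 + 3612*K)
d(a) = -194832 + 396*a (d(a) = 396*(-492 + a) = -194832 + 396*a)
d((52 + 112)*(-34 - 355))/Y(-31, -688) = (-194832 + 396*((52 + 112)*(-34 - 355)))/(-3024 + 3612*(-688)) = (-194832 + 396*(164*(-389)))/(-3024 - 2485056) = (-194832 + 396*(-63796))/(-2488080) = (-194832 - 25263216)*(-1/2488080) = -25458048*(-1/2488080) = 75768/7405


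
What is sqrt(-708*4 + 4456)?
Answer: 2*sqrt(406) ≈ 40.299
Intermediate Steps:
sqrt(-708*4 + 4456) = sqrt(-2832 + 4456) = sqrt(1624) = 2*sqrt(406)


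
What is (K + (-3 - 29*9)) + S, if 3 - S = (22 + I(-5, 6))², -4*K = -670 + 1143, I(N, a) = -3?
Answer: -2961/4 ≈ -740.25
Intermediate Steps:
K = -473/4 (K = -(-670 + 1143)/4 = -¼*473 = -473/4 ≈ -118.25)
S = -358 (S = 3 - (22 - 3)² = 3 - 1*19² = 3 - 1*361 = 3 - 361 = -358)
(K + (-3 - 29*9)) + S = (-473/4 + (-3 - 29*9)) - 358 = (-473/4 + (-3 - 261)) - 358 = (-473/4 - 264) - 358 = -1529/4 - 358 = -2961/4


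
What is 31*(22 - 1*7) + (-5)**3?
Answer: 340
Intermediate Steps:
31*(22 - 1*7) + (-5)**3 = 31*(22 - 7) - 125 = 31*15 - 125 = 465 - 125 = 340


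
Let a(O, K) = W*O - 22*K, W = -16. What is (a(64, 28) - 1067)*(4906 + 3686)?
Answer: -23258544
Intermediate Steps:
a(O, K) = -22*K - 16*O (a(O, K) = -16*O - 22*K = -22*K - 16*O)
(a(64, 28) - 1067)*(4906 + 3686) = ((-22*28 - 16*64) - 1067)*(4906 + 3686) = ((-616 - 1024) - 1067)*8592 = (-1640 - 1067)*8592 = -2707*8592 = -23258544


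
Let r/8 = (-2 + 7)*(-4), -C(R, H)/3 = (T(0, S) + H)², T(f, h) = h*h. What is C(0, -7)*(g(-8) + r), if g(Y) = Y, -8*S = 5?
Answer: 11272527/512 ≈ 22017.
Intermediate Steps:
S = -5/8 (S = -⅛*5 = -5/8 ≈ -0.62500)
T(f, h) = h²
C(R, H) = -3*(25/64 + H)² (C(R, H) = -3*((-5/8)² + H)² = -3*(25/64 + H)²)
r = -160 (r = 8*((-2 + 7)*(-4)) = 8*(5*(-4)) = 8*(-20) = -160)
C(0, -7)*(g(-8) + r) = (-3*(25 + 64*(-7))²/4096)*(-8 - 160) = -3*(25 - 448)²/4096*(-168) = -3/4096*(-423)²*(-168) = -3/4096*178929*(-168) = -536787/4096*(-168) = 11272527/512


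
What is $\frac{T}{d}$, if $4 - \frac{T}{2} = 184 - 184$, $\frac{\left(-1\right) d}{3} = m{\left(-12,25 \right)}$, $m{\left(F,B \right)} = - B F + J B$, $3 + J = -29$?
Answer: $\frac{2}{375} \approx 0.0053333$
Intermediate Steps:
$J = -32$ ($J = -3 - 29 = -32$)
$m{\left(F,B \right)} = - 32 B - B F$ ($m{\left(F,B \right)} = - B F - 32 B = - 32 B - B F$)
$d = 1500$ ($d = - 3 \left(\left(-1\right) 25 \left(32 - 12\right)\right) = - 3 \left(\left(-1\right) 25 \cdot 20\right) = \left(-3\right) \left(-500\right) = 1500$)
$T = 8$ ($T = 8 - 2 \left(184 - 184\right) = 8 - 0 = 8 + 0 = 8$)
$\frac{T}{d} = \frac{8}{1500} = 8 \cdot \frac{1}{1500} = \frac{2}{375}$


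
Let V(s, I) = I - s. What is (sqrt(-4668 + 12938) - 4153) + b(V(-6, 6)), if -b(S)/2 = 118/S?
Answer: -12518/3 + sqrt(8270) ≈ -4081.7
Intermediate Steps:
b(S) = -236/S
(sqrt(-4668 + 12938) - 4153) + b(V(-6, 6)) = (sqrt(-4668 + 12938) - 4153) - 236/(6 - 1*(-6)) = (sqrt(8270) - 4153) - 236/(6 + 6) = (-4153 + sqrt(8270)) - 236/12 = (-4153 + sqrt(8270)) - 236*1/12 = (-4153 + sqrt(8270)) - 59/3 = -12518/3 + sqrt(8270)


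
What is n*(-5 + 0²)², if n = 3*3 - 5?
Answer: 100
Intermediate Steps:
n = 4 (n = 9 - 5 = 4)
n*(-5 + 0²)² = 4*(-5 + 0²)² = 4*(-5 + 0)² = 4*(-5)² = 4*25 = 100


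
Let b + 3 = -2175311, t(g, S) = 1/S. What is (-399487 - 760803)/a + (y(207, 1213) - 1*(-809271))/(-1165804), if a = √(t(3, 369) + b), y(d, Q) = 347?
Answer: -404809/582902 + 696174*I*√32910325465/160538173 ≈ -0.69447 + 786.69*I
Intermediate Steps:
b = -2175314 (b = -3 - 2175311 = -2175314)
a = I*√32910325465/123 (a = √(1/369 - 2175314) = √(-802690865/369) = I*√32910325465/123 ≈ 1474.9*I)
(-399487 - 760803)/a + (y(207, 1213) - 1*(-809271))/(-1165804) = (-399487 - 760803)/((I*√32910325465/123)) + (347 - 1*(-809271))/(-1165804) = -(-696174)*I*√32910325465/160538173 + (347 + 809271)*(-1/1165804) = 696174*I*√32910325465/160538173 + 809618*(-1/1165804) = 696174*I*√32910325465/160538173 - 404809/582902 = -404809/582902 + 696174*I*√32910325465/160538173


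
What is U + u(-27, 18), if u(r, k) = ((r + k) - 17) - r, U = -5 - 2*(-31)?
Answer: 58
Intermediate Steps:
U = 57 (U = -5 + 62 = 57)
u(r, k) = -17 + k (u(r, k) = ((k + r) - 17) - r = (-17 + k + r) - r = -17 + k)
U + u(-27, 18) = 57 + (-17 + 18) = 57 + 1 = 58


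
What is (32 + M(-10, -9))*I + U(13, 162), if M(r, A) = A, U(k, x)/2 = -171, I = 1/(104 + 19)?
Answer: -42043/123 ≈ -341.81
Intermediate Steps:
I = 1/123 ≈ 0.0081301
U(k, x) = -342 (U(k, x) = 2*(-171) = -342)
(32 + M(-10, -9))*I + U(13, 162) = (32 - 9)*(1/123) - 342 = 23*(1/123) - 342 = 23/123 - 342 = -42043/123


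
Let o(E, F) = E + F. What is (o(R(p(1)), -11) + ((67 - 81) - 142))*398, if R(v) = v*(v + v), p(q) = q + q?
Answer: -63282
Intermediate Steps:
p(q) = 2*q
R(v) = 2*v² (R(v) = v*(2*v) = 2*v²)
(o(R(p(1)), -11) + ((67 - 81) - 142))*398 = ((2*(2*1)² - 11) + ((67 - 81) - 142))*398 = ((2*2² - 11) + (-14 - 142))*398 = ((2*4 - 11) - 156)*398 = ((8 - 11) - 156)*398 = (-3 - 156)*398 = -159*398 = -63282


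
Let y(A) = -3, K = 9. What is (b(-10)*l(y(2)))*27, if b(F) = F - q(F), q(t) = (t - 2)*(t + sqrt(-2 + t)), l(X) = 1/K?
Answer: -390 + 72*I*sqrt(3) ≈ -390.0 + 124.71*I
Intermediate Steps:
l(X) = 1/9
q(t) = (-2 + t)*(t + sqrt(-2 + t))
b(F) = -F**2 + 2*sqrt(-2 + F) + 3*F - F*sqrt(-2 + F) (b(F) = F - (F**2 - 2*F - 2*sqrt(-2 + F) + F*sqrt(-2 + F)) = F + (-F**2 + 2*F + 2*sqrt(-2 + F) - F*sqrt(-2 + F)) = -F**2 + 2*sqrt(-2 + F) + 3*F - F*sqrt(-2 + F))
(b(-10)*l(y(2)))*27 = ((-1*(-10)**2 + 2*sqrt(-2 - 10) + 3*(-10) - 1*(-10)*sqrt(-2 - 10))*(1/9))*27 = ((-1*100 + 2*sqrt(-12) - 30 - 1*(-10)*sqrt(-12))*(1/9))*27 = ((-100 + 2*(2*I*sqrt(3)) - 30 - 1*(-10)*2*I*sqrt(3))*(1/9))*27 = ((-100 + 4*I*sqrt(3) - 30 + 20*I*sqrt(3))*(1/9))*27 = ((-130 + 24*I*sqrt(3))*(1/9))*27 = (-130/9 + 8*I*sqrt(3)/3)*27 = -390 + 72*I*sqrt(3)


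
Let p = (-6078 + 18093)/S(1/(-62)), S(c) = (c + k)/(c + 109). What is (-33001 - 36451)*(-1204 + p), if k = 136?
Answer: -4933483301812/8431 ≈ -5.8516e+8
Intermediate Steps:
S(c) = (136 + c)/(109 + c) (S(c) = (c + 136)/(c + 109) = (136 + c)/(109 + c))
p = 81185355/8431 (p = (-6078 + 18093)/(((136 + 1/(-62))/(109 + 1/(-62)))) = 12015/(((136 - 1/62)/(109 - 1/62))) = 12015/(((8431/62)/(6757/62))) = 12015/(((62/6757)*(8431/62))) = 12015/(8431/6757) = 12015*(6757/8431) = 81185355/8431 ≈ 9629.4)
(-33001 - 36451)*(-1204 + p) = (-33001 - 36451)*(-1204 + 81185355/8431) = -69452*71034431/8431 = -4933483301812/8431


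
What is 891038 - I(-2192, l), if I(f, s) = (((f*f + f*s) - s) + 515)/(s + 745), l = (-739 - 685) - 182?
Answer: 258503685/287 ≈ 9.0071e+5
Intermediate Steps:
l = -1606 (l = -1424 - 182 = -1606)
I(f, s) = (515 + f² - s + f*s)/(745 + s) (I(f, s) = (((f² + f*s) - s) + 515)/(745 + s) = ((f² - s + f*s) + 515)/(745 + s) = (515 + f² - s + f*s)/(745 + s))
891038 - I(-2192, l) = 891038 - (515 + (-2192)² - 1*(-1606) - 2192*(-1606))/(745 - 1606) = 891038 - (515 + 4804864 + 1606 + 3520352)/(-861) = 891038 - (-1)*8327337/861 = 891038 - 1*(-2775779/287) = 891038 + 2775779/287 = 258503685/287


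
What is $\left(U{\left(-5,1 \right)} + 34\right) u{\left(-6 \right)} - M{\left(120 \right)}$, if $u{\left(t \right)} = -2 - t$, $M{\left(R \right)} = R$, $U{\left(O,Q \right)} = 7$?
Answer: $44$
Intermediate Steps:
$\left(U{\left(-5,1 \right)} + 34\right) u{\left(-6 \right)} - M{\left(120 \right)} = \left(7 + 34\right) \left(-2 - -6\right) - 120 = 41 \left(-2 + 6\right) - 120 = 41 \cdot 4 - 120 = 164 - 120 = 44$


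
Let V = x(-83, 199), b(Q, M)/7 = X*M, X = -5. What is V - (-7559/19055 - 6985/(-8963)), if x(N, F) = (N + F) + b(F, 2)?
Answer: 7790990532/170789965 ≈ 45.617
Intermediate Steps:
b(Q, M) = -35*M (b(Q, M) = 7*(-5*M) = -35*M)
x(N, F) = -70 + F + N (x(N, F) = (N + F) - 35*2 = (F + N) - 70 = -70 + F + N)
V = 46 (V = -70 + 199 - 83 = 46)
V - (-7559/19055 - 6985/(-8963)) = 46 - (-7559/19055 - 6985/(-8963)) = 46 - (-7559*1/19055 - 6985*(-1/8963)) = 46 - (-7559/19055 + 6985/8963) = 46 - 1*65347858/170789965 = 46 - 65347858/170789965 = 7790990532/170789965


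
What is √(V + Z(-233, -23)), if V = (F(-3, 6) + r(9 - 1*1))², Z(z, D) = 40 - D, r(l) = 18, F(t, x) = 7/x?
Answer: √15493/6 ≈ 20.745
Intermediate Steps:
V = 13225/36 (V = (7/6 + 18)² = (115/6)² = 13225/36 ≈ 367.36)
√(V + Z(-233, -23)) = √(13225/36 + (40 - 1*(-23))) = √(13225/36 + (40 + 23)) = √(13225/36 + 63) = √(15493/36) = √15493/6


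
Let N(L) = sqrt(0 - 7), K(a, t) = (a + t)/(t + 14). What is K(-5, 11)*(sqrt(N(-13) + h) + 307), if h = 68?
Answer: 1842/25 + 6*sqrt(68 + I*sqrt(7))/25 ≈ 75.659 + 0.038494*I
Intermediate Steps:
K(a, t) = (a + t)/(14 + t)
N(L) = I*sqrt(7) (N(L) = sqrt(-7) = I*sqrt(7))
K(-5, 11)*(sqrt(N(-13) + h) + 307) = ((-5 + 11)/(14 + 11))*(sqrt(I*sqrt(7) + 68) + 307) = (6/25)*(sqrt(68 + I*sqrt(7)) + 307) = ((1/25)*6)*(307 + sqrt(68 + I*sqrt(7))) = 6*(307 + sqrt(68 + I*sqrt(7)))/25 = 1842/25 + 6*sqrt(68 + I*sqrt(7))/25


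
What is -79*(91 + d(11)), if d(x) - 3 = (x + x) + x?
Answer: -10033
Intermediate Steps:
d(x) = 3 + 3*x (d(x) = 3 + ((x + x) + x) = 3 + (2*x + x) = 3 + 3*x)
-79*(91 + d(11)) = -79*(91 + (3 + 3*11)) = -79*(91 + (3 + 33)) = -79*(91 + 36) = -79*127 = -10033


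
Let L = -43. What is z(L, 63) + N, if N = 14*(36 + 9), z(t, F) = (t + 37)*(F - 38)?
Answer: 480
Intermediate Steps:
z(t, F) = (-38 + F)*(37 + t) (z(t, F) = (37 + t)*(-38 + F) = (-38 + F)*(37 + t))
N = 630 (N = 14*45 = 630)
z(L, 63) + N = (-1406 - 38*(-43) + 37*63 + 63*(-43)) + 630 = (-1406 + 1634 + 2331 - 2709) + 630 = -150 + 630 = 480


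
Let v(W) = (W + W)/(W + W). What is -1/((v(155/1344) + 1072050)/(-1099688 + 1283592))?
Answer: -183904/1072051 ≈ -0.17154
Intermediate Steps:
v(W) = 1 (v(W) = (2*W)/((2*W)) = (2*W)*(1/(2*W)) = 1)
-1/((v(155/1344) + 1072050)/(-1099688 + 1283592)) = -1/((1 + 1072050)/(-1099688 + 1283592)) = -1/(1072051/183904) = -1/(1072051*(1/183904)) = -1/1072051/183904 = -1*183904/1072051 = -183904/1072051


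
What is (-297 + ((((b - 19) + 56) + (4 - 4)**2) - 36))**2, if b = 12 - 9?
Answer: 85849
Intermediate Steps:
b = 3
(-297 + ((((b - 19) + 56) + (4 - 4)**2) - 36))**2 = (-297 + ((((3 - 19) + 56) + (4 - 4)**2) - 36))**2 = (-297 + (((-16 + 56) + 0**2) - 36))**2 = (-297 + ((40 + 0) - 36))**2 = (-297 + (40 - 36))**2 = (-297 + 4)**2 = (-293)**2 = 85849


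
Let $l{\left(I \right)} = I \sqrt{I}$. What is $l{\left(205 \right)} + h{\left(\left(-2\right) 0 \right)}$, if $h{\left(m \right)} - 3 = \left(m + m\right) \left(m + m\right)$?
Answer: $3 + 205 \sqrt{205} \approx 2938.2$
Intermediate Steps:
$l{\left(I \right)} = I^{\frac{3}{2}}$
$h{\left(m \right)} = 3 + 4 m^{2}$ ($h{\left(m \right)} = 3 + \left(m + m\right) \left(m + m\right) = 3 + 2 m 2 m = 3 + 4 m^{2}$)
$l{\left(205 \right)} + h{\left(\left(-2\right) 0 \right)} = 205^{\frac{3}{2}} + \left(3 + 4 \left(\left(-2\right) 0\right)^{2}\right) = 205 \sqrt{205} + \left(3 + 4 \cdot 0^{2}\right) = 205 \sqrt{205} + \left(3 + 4 \cdot 0\right) = 205 \sqrt{205} + \left(3 + 0\right) = 205 \sqrt{205} + 3 = 3 + 205 \sqrt{205}$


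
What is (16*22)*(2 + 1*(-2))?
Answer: 0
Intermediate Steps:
(16*22)*(2 + 1*(-2)) = 352*(2 - 2) = 352*0 = 0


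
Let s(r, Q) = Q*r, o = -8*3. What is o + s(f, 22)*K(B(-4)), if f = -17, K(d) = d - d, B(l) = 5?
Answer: -24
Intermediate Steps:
K(d) = 0
o = -24
o + s(f, 22)*K(B(-4)) = -24 + (22*(-17))*0 = -24 - 374*0 = -24 + 0 = -24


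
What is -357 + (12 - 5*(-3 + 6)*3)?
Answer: -390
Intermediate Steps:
-357 + (12 - 5*(-3 + 6)*3) = -357 + (12 - 15*3) = -357 + (12 - 5*9) = -357 + (12 - 45) = -357 - 33 = -390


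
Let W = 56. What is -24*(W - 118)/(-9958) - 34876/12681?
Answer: -183082268/63138699 ≈ -2.8997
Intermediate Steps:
-24*(W - 118)/(-9958) - 34876/12681 = -24*(56 - 118)/(-9958) - 34876/12681 = -24*(-62)*(-1/9958) - 34876*1/12681 = 1488*(-1/9958) - 34876/12681 = -744/4979 - 34876/12681 = -183082268/63138699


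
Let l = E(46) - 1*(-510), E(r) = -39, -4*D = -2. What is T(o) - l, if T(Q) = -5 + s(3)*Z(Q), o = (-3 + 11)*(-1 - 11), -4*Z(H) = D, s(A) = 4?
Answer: -953/2 ≈ -476.50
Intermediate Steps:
D = 1/2 (D = -1/4*(-2) = 1/2 ≈ 0.50000)
Z(H) = -1/8 (Z(H) = -1/4*1/2 = -1/8)
o = -96 (o = 8*(-12) = -96)
T(Q) = -11/2 (T(Q) = -5 + 4*(-1/8) = -5 - 1/2 = -11/2)
l = 471 (l = -39 - 1*(-510) = -39 + 510 = 471)
T(o) - l = -11/2 - 1*471 = -11/2 - 471 = -953/2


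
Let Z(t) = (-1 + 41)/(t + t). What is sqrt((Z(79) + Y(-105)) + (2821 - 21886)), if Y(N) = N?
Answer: I*sqrt(119638390)/79 ≈ 138.45*I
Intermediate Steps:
Z(t) = 20/t (Z(t) = 40/((2*t)) = 40*(1/(2*t)) = 20/t)
sqrt((Z(79) + Y(-105)) + (2821 - 21886)) = sqrt((20/79 - 105) + (2821 - 21886)) = sqrt((20*(1/79) - 105) - 19065) = sqrt((20/79 - 105) - 19065) = sqrt(-8275/79 - 19065) = sqrt(-1514410/79) = I*sqrt(119638390)/79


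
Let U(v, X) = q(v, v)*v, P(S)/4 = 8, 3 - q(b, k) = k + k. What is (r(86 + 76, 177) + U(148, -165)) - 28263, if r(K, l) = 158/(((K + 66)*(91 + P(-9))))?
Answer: -1004353715/14022 ≈ -71627.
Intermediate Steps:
q(b, k) = 3 - 2*k (q(b, k) = 3 - (k + k) = 3 - 2*k)
P(S) = 32 (P(S) = 4*8 = 32)
U(v, X) = v*(3 - 2*v) (U(v, X) = (3 - 2*v)*v = v*(3 - 2*v))
r(K, l) = 158/(8118 + 123*K) (r(K, l) = 158/(((K + 66)*(91 + 32))) = 158/(((66 + K)*123)) = 158/(8118 + 123*K))
(r(86 + 76, 177) + U(148, -165)) - 28263 = (158/(123*(66 + (86 + 76))) + 148*(3 - 2*148)) - 28263 = (158/(123*(66 + 162)) + 148*(3 - 296)) - 28263 = ((158/123)/228 + 148*(-293)) - 28263 = ((158/123)*(1/228) - 43364) - 28263 = (79/14022 - 43364) - 28263 = -608049929/14022 - 28263 = -1004353715/14022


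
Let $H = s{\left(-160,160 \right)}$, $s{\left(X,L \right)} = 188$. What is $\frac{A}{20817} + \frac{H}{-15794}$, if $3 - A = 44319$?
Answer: $- \frac{39102250}{18265761} \approx -2.1407$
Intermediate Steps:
$H = 188$
$A = -44316$ ($A = 3 - 44319 = -44316$)
$\frac{A}{20817} + \frac{H}{-15794} = - \frac{44316}{20817} + \frac{188}{-15794} = \left(-44316\right) \frac{1}{20817} + 188 \left(- \frac{1}{15794}\right) = - \frac{4924}{2313} - \frac{94}{7897} = - \frac{39102250}{18265761}$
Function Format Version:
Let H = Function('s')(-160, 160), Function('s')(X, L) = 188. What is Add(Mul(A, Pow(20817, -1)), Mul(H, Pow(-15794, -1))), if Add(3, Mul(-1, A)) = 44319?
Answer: Rational(-39102250, 18265761) ≈ -2.1407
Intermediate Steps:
H = 188
A = -44316 (A = Add(3, Mul(-1, 44319)) = Add(3, -44319) = -44316)
Add(Mul(A, Pow(20817, -1)), Mul(H, Pow(-15794, -1))) = Add(Mul(-44316, Pow(20817, -1)), Mul(188, Pow(-15794, -1))) = Add(Mul(-44316, Rational(1, 20817)), Mul(188, Rational(-1, 15794))) = Add(Rational(-4924, 2313), Rational(-94, 7897)) = Rational(-39102250, 18265761)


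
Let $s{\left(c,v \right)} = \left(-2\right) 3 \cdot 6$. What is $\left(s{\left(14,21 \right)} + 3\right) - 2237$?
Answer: $-2270$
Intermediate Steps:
$s{\left(c,v \right)} = -36$ ($s{\left(c,v \right)} = \left(-6\right) 6 = -36$)
$\left(s{\left(14,21 \right)} + 3\right) - 2237 = \left(-36 + 3\right) - 2237 = -33 - 2237 = -2270$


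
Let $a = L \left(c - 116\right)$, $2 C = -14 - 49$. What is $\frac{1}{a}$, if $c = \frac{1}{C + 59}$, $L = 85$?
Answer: $- \frac{11}{108426} \approx -0.00010145$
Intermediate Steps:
$C = - \frac{63}{2}$ ($C = \frac{-14 - 49}{2} = \frac{1}{2} \left(-63\right) = - \frac{63}{2} \approx -31.5$)
$c = \frac{2}{55}$ ($c = \frac{1}{- \frac{63}{2} + 59} = \frac{1}{\frac{55}{2}} = \frac{2}{55} \approx 0.036364$)
$a = - \frac{108426}{11}$ ($a = 85 \left(\frac{2}{55} - 116\right) = 85 \left(- \frac{6378}{55}\right) = - \frac{108426}{11} \approx -9856.9$)
$\frac{1}{a} = \frac{1}{- \frac{108426}{11}} = - \frac{11}{108426}$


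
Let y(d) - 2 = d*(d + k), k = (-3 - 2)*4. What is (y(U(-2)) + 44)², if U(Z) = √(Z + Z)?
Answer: 164 - 3360*I ≈ 164.0 - 3360.0*I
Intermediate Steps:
k = -20 (k = -5*4 = -20)
U(Z) = √2*√Z (U(Z) = √(2*Z) = √2*√Z)
y(d) = 2 + d*(-20 + d) (y(d) = 2 + d*(d - 20) = 2 + d*(-20 + d))
(y(U(-2)) + 44)² = ((2 + (√2*√(-2))² - 20*√2*√(-2)) + 44)² = ((2 + (√2*(I*√2))² - 20*√2*I*√2) + 44)² = ((2 + (2*I)² - 40*I) + 44)² = ((2 - 4 - 40*I) + 44)² = ((-2 - 40*I) + 44)² = (42 - 40*I)²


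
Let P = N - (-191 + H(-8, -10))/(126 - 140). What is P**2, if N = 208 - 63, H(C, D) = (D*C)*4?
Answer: 4661281/196 ≈ 23782.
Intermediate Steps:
H(C, D) = 4*C*D (H(C, D) = (C*D)*4 = 4*C*D)
N = 145
P = 2159/14 (P = 145 - (-191 + 4*(-8)*(-10))/(126 - 140) = 145 - (-191 + 320)/(-14) = 145 - 129*(-1)/14 = 145 - 1*(-129/14) = 145 + 129/14 = 2159/14 ≈ 154.21)
P**2 = (2159/14)**2 = 4661281/196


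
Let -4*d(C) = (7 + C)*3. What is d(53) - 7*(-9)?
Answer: 18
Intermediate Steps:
d(C) = -21/4 - 3*C/4 (d(C) = -(7 + C)*3/4 = -(21 + 3*C)/4 = -21/4 - 3*C/4)
d(53) - 7*(-9) = (-21/4 - 3/4*53) - 7*(-9) = (-21/4 - 159/4) + 63 = -45 + 63 = 18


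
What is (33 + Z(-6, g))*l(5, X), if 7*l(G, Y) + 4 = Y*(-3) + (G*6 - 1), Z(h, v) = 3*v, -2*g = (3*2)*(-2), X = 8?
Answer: 51/7 ≈ 7.2857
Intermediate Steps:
g = 6 (g = -3*2*(-2)/2 = -3*(-2) = -½*(-12) = 6)
l(G, Y) = -5/7 - 3*Y/7 + 6*G/7 (l(G, Y) = -4/7 + (Y*(-3) + (G*6 - 1))/7 = -4/7 + (-3*Y + (6*G - 1))/7 = -4/7 + (-3*Y + (-1 + 6*G))/7 = -4/7 + (-1 - 3*Y + 6*G)/7 = -4/7 + (-⅐ - 3*Y/7 + 6*G/7) = -5/7 - 3*Y/7 + 6*G/7)
(33 + Z(-6, g))*l(5, X) = (33 + 3*6)*(-5/7 - 3/7*8 + (6/7)*5) = (33 + 18)*(-5/7 - 24/7 + 30/7) = 51*(⅐) = 51/7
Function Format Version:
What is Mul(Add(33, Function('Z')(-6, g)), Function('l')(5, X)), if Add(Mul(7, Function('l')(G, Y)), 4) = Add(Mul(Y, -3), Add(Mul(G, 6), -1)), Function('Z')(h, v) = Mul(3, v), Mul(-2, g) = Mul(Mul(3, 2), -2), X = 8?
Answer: Rational(51, 7) ≈ 7.2857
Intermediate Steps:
g = 6 (g = Mul(Rational(-1, 2), Mul(Mul(3, 2), -2)) = Mul(Rational(-1, 2), Mul(6, -2)) = Mul(Rational(-1, 2), -12) = 6)
Function('l')(G, Y) = Add(Rational(-5, 7), Mul(Rational(-3, 7), Y), Mul(Rational(6, 7), G)) (Function('l')(G, Y) = Add(Rational(-4, 7), Mul(Rational(1, 7), Add(Mul(Y, -3), Add(Mul(G, 6), -1)))) = Add(Rational(-4, 7), Mul(Rational(1, 7), Add(Mul(-3, Y), Add(Mul(6, G), -1)))) = Add(Rational(-4, 7), Mul(Rational(1, 7), Add(Mul(-3, Y), Add(-1, Mul(6, G))))) = Add(Rational(-4, 7), Mul(Rational(1, 7), Add(-1, Mul(-3, Y), Mul(6, G)))) = Add(Rational(-4, 7), Add(Rational(-1, 7), Mul(Rational(-3, 7), Y), Mul(Rational(6, 7), G))) = Add(Rational(-5, 7), Mul(Rational(-3, 7), Y), Mul(Rational(6, 7), G)))
Mul(Add(33, Function('Z')(-6, g)), Function('l')(5, X)) = Mul(Add(33, Mul(3, 6)), Add(Rational(-5, 7), Mul(Rational(-3, 7), 8), Mul(Rational(6, 7), 5))) = Mul(Add(33, 18), Add(Rational(-5, 7), Rational(-24, 7), Rational(30, 7))) = Mul(51, Rational(1, 7)) = Rational(51, 7)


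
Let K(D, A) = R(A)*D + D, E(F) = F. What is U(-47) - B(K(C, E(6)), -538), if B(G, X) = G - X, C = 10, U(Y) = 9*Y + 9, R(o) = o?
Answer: -1022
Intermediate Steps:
U(Y) = 9 + 9*Y
K(D, A) = D + A*D (K(D, A) = A*D + D = D + A*D)
U(-47) - B(K(C, E(6)), -538) = (9 + 9*(-47)) - (10*(1 + 6) - 1*(-538)) = (9 - 423) - (10*7 + 538) = -414 - (70 + 538) = -414 - 1*608 = -414 - 608 = -1022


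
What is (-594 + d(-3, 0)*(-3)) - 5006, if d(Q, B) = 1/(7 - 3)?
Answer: -22403/4 ≈ -5600.8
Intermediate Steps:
d(Q, B) = 1/4
(-594 + d(-3, 0)*(-3)) - 5006 = (-594 + (1/4)*(-3)) - 5006 = (-594 - 3/4) - 5006 = -2379/4 - 5006 = -22403/4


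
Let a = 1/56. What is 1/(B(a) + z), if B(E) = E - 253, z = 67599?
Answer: 56/3771377 ≈ 1.4849e-5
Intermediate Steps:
a = 1/56 ≈ 0.017857
B(E) = -253 + E
1/(B(a) + z) = 1/((-253 + 1/56) + 67599) = 1/(-14167/56 + 67599) = 1/(3771377/56) = 56/3771377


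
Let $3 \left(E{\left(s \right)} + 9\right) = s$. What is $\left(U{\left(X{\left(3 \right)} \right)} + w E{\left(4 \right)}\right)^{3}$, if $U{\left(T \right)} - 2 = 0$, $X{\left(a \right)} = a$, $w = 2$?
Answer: $- \frac{64000}{27} \approx -2370.4$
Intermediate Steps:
$U{\left(T \right)} = 2$ ($U{\left(T \right)} = 2 + 0 = 2$)
$E{\left(s \right)} = -9 + \frac{s}{3}$
$\left(U{\left(X{\left(3 \right)} \right)} + w E{\left(4 \right)}\right)^{3} = \left(2 + 2 \left(-9 + \frac{1}{3} \cdot 4\right)\right)^{3} = \left(2 + 2 \left(-9 + \frac{4}{3}\right)\right)^{3} = \left(2 + 2 \left(- \frac{23}{3}\right)\right)^{3} = \left(2 - \frac{46}{3}\right)^{3} = \left(- \frac{40}{3}\right)^{3} = - \frac{64000}{27}$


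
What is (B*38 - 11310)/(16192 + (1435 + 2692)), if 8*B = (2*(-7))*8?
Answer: -11842/20319 ≈ -0.58280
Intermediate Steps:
B = -14 (B = ((2*(-7))*8)/8 = (-14*8)/8 = (⅛)*(-112) = -14)
(B*38 - 11310)/(16192 + (1435 + 2692)) = (-14*38 - 11310)/(16192 + (1435 + 2692)) = (-532 - 11310)/(16192 + 4127) = -11842/20319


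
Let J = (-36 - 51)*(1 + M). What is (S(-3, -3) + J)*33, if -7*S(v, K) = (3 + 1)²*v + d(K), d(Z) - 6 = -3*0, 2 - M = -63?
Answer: -189288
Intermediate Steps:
M = 65 (M = 2 - 1*(-63) = 2 + 63 = 65)
d(Z) = 6 (d(Z) = 6 - 3*0 = 6 + 0 = 6)
S(v, K) = -6/7 - 16*v/7 (S(v, K) = -((3 + 1)²*v + 6)/7 = -(4²*v + 6)/7 = -(16*v + 6)/7 = -(6 + 16*v)/7 = -6/7 - 16*v/7)
J = -5742 (J = (-36 - 51)*(1 + 65) = -87*66 = -5742)
(S(-3, -3) + J)*33 = ((-6/7 - 16/7*(-3)) - 5742)*33 = ((-6/7 + 48/7) - 5742)*33 = (6 - 5742)*33 = -5736*33 = -189288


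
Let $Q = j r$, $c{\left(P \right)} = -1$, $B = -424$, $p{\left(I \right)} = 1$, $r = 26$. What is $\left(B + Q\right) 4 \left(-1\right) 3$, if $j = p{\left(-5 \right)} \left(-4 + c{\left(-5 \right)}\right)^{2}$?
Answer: $-2712$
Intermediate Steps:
$j = 25$ ($j = 1 \left(-4 - 1\right)^{2} = 1 \left(-5\right)^{2} = 1 \cdot 25 = 25$)
$Q = 650$ ($Q = 25 \cdot 26 = 650$)
$\left(B + Q\right) 4 \left(-1\right) 3 = \left(-424 + 650\right) 4 \left(-1\right) 3 = 226 \left(\left(-4\right) 3\right) = 226 \left(-12\right) = -2712$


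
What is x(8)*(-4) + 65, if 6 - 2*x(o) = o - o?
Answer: 53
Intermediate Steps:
x(o) = 3 (x(o) = 3 - (o - o)/2 = 3 - 1/2*0 = 3 + 0 = 3)
x(8)*(-4) + 65 = 3*(-4) + 65 = -12 + 65 = 53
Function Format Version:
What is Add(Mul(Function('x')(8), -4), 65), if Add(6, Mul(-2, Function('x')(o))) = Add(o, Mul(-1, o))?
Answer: 53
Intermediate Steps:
Function('x')(o) = 3 (Function('x')(o) = Add(3, Mul(Rational(-1, 2), Add(o, Mul(-1, o)))) = Add(3, Mul(Rational(-1, 2), 0)) = Add(3, 0) = 3)
Add(Mul(Function('x')(8), -4), 65) = Add(Mul(3, -4), 65) = Add(-12, 65) = 53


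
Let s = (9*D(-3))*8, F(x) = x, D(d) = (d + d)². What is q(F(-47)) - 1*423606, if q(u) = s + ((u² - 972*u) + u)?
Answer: -373168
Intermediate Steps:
D(d) = 4*d² (D(d) = (2*d)² = 4*d²)
s = 2592 (s = (9*(4*(-3)²))*8 = (9*(4*9))*8 = (9*36)*8 = 324*8 = 2592)
q(u) = 2592 + u² - 971*u (q(u) = 2592 + ((u² - 972*u) + u) = 2592 + (u² - 971*u) = 2592 + u² - 971*u)
q(F(-47)) - 1*423606 = (2592 + (-47)² - 971*(-47)) - 1*423606 = (2592 + 2209 + 45637) - 423606 = 50438 - 423606 = -373168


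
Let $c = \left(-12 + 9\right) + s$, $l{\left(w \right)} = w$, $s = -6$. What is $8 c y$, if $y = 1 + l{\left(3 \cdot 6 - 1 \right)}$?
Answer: $-1296$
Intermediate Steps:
$c = -9$ ($c = \left(-12 + 9\right) - 6 = -3 - 6 = -9$)
$y = 18$ ($y = 1 + \left(3 \cdot 6 - 1\right) = 1 + \left(18 - 1\right) = 1 + 17 = 18$)
$8 c y = 8 \left(-9\right) 18 = \left(-72\right) 18 = -1296$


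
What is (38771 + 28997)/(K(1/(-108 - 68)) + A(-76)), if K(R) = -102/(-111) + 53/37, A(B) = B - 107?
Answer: -626854/1671 ≈ -375.14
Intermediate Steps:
A(B) = -107 + B
K(R) = 87/37 (K(R) = -102*(-1/111) + 53*(1/37) = 34/37 + 53/37 = 87/37)
(38771 + 28997)/(K(1/(-108 - 68)) + A(-76)) = (38771 + 28997)/(87/37 + (-107 - 76)) = 67768/(87/37 - 183) = 67768/(-6684/37) = 67768*(-37/6684) = -626854/1671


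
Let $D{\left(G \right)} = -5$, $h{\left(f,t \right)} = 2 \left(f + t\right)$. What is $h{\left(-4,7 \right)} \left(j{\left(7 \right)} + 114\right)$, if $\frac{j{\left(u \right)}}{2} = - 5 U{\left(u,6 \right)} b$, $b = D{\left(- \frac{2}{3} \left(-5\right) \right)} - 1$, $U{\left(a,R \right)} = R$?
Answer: $2844$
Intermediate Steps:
$h{\left(f,t \right)} = 2 f + 2 t$
$b = -6$ ($b = -5 - 1 = -6$)
$j{\left(u \right)} = 360$ ($j{\left(u \right)} = 2 \left(-5\right) 6 \left(-6\right) = 2 \left(\left(-30\right) \left(-6\right)\right) = 2 \cdot 180 = 360$)
$h{\left(-4,7 \right)} \left(j{\left(7 \right)} + 114\right) = \left(2 \left(-4\right) + 2 \cdot 7\right) \left(360 + 114\right) = \left(-8 + 14\right) 474 = 6 \cdot 474 = 2844$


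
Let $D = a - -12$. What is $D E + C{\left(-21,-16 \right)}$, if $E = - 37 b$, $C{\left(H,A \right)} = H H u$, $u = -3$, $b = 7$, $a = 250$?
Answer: $-69181$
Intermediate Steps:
$C{\left(H,A \right)} = - 3 H^{2}$ ($C{\left(H,A \right)} = H H \left(-3\right) = H^{2} \left(-3\right) = - 3 H^{2}$)
$D = 262$ ($D = 250 - -12 = 250 + 12 = 262$)
$E = -259$ ($E = \left(-37\right) 7 = -259$)
$D E + C{\left(-21,-16 \right)} = 262 \left(-259\right) - 3 \left(-21\right)^{2} = -67858 - 1323 = -69181$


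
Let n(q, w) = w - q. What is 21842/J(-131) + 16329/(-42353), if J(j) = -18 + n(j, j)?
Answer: -462684074/381177 ≈ -1213.8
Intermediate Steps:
J(j) = -18 (J(j) = -18 + (j - j) = -18 + 0 = -18)
21842/J(-131) + 16329/(-42353) = 21842/(-18) + 16329/(-42353) = 21842*(-1/18) + 16329*(-1/42353) = -10921/9 - 16329/42353 = -462684074/381177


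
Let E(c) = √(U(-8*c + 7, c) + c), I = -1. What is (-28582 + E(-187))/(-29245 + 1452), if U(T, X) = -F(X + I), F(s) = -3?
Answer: 28582/27793 - 2*I*√46/27793 ≈ 1.0284 - 0.00048806*I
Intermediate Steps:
U(T, X) = 3 (U(T, X) = -1*(-3) = 3)
E(c) = √(3 + c)
(-28582 + E(-187))/(-29245 + 1452) = (-28582 + √(3 - 187))/(-29245 + 1452) = (-28582 + √(-184))/(-27793) = (-28582 + 2*I*√46)*(-1/27793) = 28582/27793 - 2*I*√46/27793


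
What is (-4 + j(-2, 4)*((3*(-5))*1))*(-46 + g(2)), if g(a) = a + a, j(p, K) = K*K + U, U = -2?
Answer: 8988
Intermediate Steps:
j(p, K) = -2 + K**2 (j(p, K) = K*K - 2 = K**2 - 2 = -2 + K**2)
g(a) = 2*a
(-4 + j(-2, 4)*((3*(-5))*1))*(-46 + g(2)) = (-4 + (-2 + 4**2)*((3*(-5))*1))*(-46 + 2*2) = (-4 + (-2 + 16)*(-15*1))*(-46 + 4) = (-4 + 14*(-15))*(-42) = (-4 - 210)*(-42) = -214*(-42) = 8988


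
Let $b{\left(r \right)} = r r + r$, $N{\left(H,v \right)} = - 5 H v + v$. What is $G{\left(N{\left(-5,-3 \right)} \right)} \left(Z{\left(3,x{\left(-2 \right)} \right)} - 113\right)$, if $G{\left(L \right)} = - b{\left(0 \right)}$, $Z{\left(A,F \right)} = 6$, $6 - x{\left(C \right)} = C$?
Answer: $0$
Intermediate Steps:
$x{\left(C \right)} = 6 - C$
$N{\left(H,v \right)} = v - 5 H v$ ($N{\left(H,v \right)} = - 5 H v + v = v - 5 H v$)
$b{\left(r \right)} = r + r^{2}$ ($b{\left(r \right)} = r^{2} + r = r + r^{2}$)
$G{\left(L \right)} = 0$ ($G{\left(L \right)} = - 0 \left(1 + 0\right) = - 0 \cdot 1 = \left(-1\right) 0 = 0$)
$G{\left(N{\left(-5,-3 \right)} \right)} \left(Z{\left(3,x{\left(-2 \right)} \right)} - 113\right) = 0 \left(6 - 113\right) = 0 \left(-107\right) = 0$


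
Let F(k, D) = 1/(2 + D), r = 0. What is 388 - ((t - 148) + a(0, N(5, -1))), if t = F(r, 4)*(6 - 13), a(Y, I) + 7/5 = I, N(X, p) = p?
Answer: 16187/30 ≈ 539.57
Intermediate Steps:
a(Y, I) = -7/5 + I
t = -7/6 (t = (6 - 13)/(2 + 4) = -7/6 ≈ -1.1667)
388 - ((t - 148) + a(0, N(5, -1))) = 388 - ((-7/6 - 148) + (-7/5 - 1)) = 388 - (-895/6 - 12/5) = 388 - 1*(-4547/30) = 388 + 4547/30 = 16187/30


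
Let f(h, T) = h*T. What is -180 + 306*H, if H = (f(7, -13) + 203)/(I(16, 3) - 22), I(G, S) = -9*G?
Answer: -32076/83 ≈ -386.46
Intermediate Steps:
f(h, T) = T*h
H = -56/83 (H = (-13*7 + 203)/(-9*16 - 22) = (-91 + 203)/(-144 - 22) = 112/(-166) = 112*(-1/166) = -56/83 ≈ -0.67470)
-180 + 306*H = -180 + 306*(-56/83) = -180 - 17136/83 = -32076/83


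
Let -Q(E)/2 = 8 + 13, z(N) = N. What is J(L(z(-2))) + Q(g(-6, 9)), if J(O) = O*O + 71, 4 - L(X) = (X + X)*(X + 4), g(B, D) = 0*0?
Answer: 173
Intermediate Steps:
g(B, D) = 0
L(X) = 4 - 2*X*(4 + X) (L(X) = 4 - (X + X)*(X + 4) = 4 - 2*X*(4 + X))
J(O) = 71 + O² (J(O) = O² + 71 = 71 + O²)
Q(E) = -42 (Q(E) = -2*(8 + 13) = -2*21 = -42)
J(L(z(-2))) + Q(g(-6, 9)) = (71 + (4 - 8*(-2) - 2*(-2)²)²) - 42 = (71 + (4 + 16 - 2*4)²) - 42 = (71 + (4 + 16 - 8)²) - 42 = (71 + 12²) - 42 = (71 + 144) - 42 = 215 - 42 = 173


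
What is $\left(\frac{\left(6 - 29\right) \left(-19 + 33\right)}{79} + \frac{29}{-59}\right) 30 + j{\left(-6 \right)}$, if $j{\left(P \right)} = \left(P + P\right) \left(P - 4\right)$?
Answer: $- \frac{79350}{4661} \approx -17.024$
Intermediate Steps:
$j{\left(P \right)} = 2 P \left(-4 + P\right)$
$\left(\frac{\left(6 - 29\right) \left(-19 + 33\right)}{79} + \frac{29}{-59}\right) 30 + j{\left(-6 \right)} = \left(\frac{\left(6 - 29\right) \left(-19 + 33\right)}{79} + \frac{29}{-59}\right) 30 + 2 \left(-6\right) \left(-4 - 6\right) = \left(\left(-23\right) 14 \cdot \frac{1}{79} + 29 \left(- \frac{1}{59}\right)\right) 30 + 2 \left(-6\right) \left(-10\right) = \left(\left(-322\right) \frac{1}{79} - \frac{29}{59}\right) 30 + 120 = \left(- \frac{322}{79} - \frac{29}{59}\right) 30 + 120 = \left(- \frac{21289}{4661}\right) 30 + 120 = - \frac{638670}{4661} + 120 = - \frac{79350}{4661}$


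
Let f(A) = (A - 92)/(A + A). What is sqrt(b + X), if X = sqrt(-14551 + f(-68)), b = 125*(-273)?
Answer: sqrt(-9862125 + 51*I*sqrt(467211))/17 ≈ 0.32648 + 184.73*I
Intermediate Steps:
b = -34125
f(A) = (-92 + A)/(2*A) (f(A) = (-92 + A)/((2*A)) = (-92 + A)*(1/(2*A)) = (-92 + A)/(2*A))
X = 3*I*sqrt(467211)/17 (X = sqrt(-14551 + (1/2)*(-92 - 68)/(-68)) = sqrt(-14551 + (1/2)*(-1/68)*(-160)) = sqrt(-14551 + 20/17) = sqrt(-247347/17) = 3*I*sqrt(467211)/17 ≈ 120.62*I)
sqrt(b + X) = sqrt(-34125 + 3*I*sqrt(467211)/17)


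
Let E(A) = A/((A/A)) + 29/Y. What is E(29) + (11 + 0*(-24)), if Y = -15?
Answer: 571/15 ≈ 38.067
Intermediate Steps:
E(A) = -29/15 + A (E(A) = A/((A/A)) + 29/(-15) = A/1 + 29*(-1/15) = A*1 - 29/15 = A - 29/15 = -29/15 + A)
E(29) + (11 + 0*(-24)) = (-29/15 + 29) + (11 + 0*(-24)) = 406/15 + (11 + 0) = 406/15 + 11 = 571/15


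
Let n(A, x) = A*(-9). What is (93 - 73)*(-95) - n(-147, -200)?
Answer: -3223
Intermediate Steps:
n(A, x) = -9*A
(93 - 73)*(-95) - n(-147, -200) = (93 - 73)*(-95) - (-9)*(-147) = 20*(-95) - 1*1323 = -1900 - 1323 = -3223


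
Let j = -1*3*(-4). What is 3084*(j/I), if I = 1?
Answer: 37008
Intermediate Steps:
j = 12 (j = -3*(-4) = 12)
3084*(j/I) = 3084*(12/1) = 3084*(12*1) = 3084*12 = 37008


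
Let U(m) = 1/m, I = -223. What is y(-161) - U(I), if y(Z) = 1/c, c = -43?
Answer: -180/9589 ≈ -0.018771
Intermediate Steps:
y(Z) = -1/43 (y(Z) = 1/(-43) = -1/43)
y(-161) - U(I) = -1/43 - 1/(-223) = -1/43 - 1*(-1/223) = -1/43 + 1/223 = -180/9589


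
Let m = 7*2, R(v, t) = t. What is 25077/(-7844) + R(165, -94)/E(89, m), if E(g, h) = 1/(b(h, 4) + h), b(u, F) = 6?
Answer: -14771797/7844 ≈ -1883.2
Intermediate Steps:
m = 14
E(g, h) = 1/(6 + h)
25077/(-7844) + R(165, -94)/E(89, m) = 25077/(-7844) - 94/(1/(6 + 14)) = 25077*(-1/7844) - 94/(1/20) = -25077/7844 - 94/1/20 = -25077/7844 - 94*20 = -25077/7844 - 1880 = -14771797/7844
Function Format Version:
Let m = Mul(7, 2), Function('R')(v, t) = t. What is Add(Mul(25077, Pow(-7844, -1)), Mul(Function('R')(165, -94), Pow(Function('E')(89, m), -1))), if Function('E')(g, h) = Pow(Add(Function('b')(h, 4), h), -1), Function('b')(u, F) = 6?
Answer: Rational(-14771797, 7844) ≈ -1883.2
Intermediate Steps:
m = 14
Function('E')(g, h) = Pow(Add(6, h), -1)
Add(Mul(25077, Pow(-7844, -1)), Mul(Function('R')(165, -94), Pow(Function('E')(89, m), -1))) = Add(Mul(25077, Pow(-7844, -1)), Mul(-94, Pow(Pow(Add(6, 14), -1), -1))) = Add(Mul(25077, Rational(-1, 7844)), Mul(-94, Pow(Pow(20, -1), -1))) = Add(Rational(-25077, 7844), Mul(-94, Pow(Rational(1, 20), -1))) = Add(Rational(-25077, 7844), Mul(-94, 20)) = Add(Rational(-25077, 7844), -1880) = Rational(-14771797, 7844)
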